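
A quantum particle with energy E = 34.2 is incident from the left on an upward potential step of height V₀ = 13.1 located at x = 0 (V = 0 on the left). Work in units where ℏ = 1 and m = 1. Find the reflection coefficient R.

On each side the TISE gives plane waves with k = √(2m(E − V))/ℏ: k₁ = √(2·1·34.2) = 8.270, k₂ = √(2·1·21.1) = 6.496.
Matching ψ and ψ′ at x = 0 gives r = (k₁ − k₂)/(k₁ + k₂), so R = r² = 0.01444 and T = 1 − R = 0.9856.

R = 0.0144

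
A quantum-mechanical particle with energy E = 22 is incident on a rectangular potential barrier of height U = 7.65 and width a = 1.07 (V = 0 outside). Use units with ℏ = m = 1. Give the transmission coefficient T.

E > U: inside the barrier k₂ = √(2m(E − U))/ℏ = 5.357, k₂a = 5.732.
T = [1 + U² sin²(k₂a) / (4E(E − U))]⁻¹ = 1/1.013 = 0.987.

T = 0.987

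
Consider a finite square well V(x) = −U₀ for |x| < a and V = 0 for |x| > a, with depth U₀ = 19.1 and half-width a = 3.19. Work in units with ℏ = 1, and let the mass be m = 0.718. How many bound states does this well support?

The dimensionless depth is z₀ = a√(2mU₀)/ℏ = 3.19 × √(27.43) = 16.71.
The even/odd transcendental equations gain one root per π/2 in z₀, giving N = 1 + ⌊2z₀/π⌋ = 1 + ⌊10.64⌋ = 11.

N = 11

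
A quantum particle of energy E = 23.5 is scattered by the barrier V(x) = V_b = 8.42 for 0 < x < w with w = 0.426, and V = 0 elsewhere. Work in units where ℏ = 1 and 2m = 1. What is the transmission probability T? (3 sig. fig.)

T = 0.953

Above the barrier the interior wavenumber is k₂ = √(2m(E − V_b))/ℏ = 3.883, giving phase k₂w = 1.654.
Matching at both interfaces gives T⁻¹ = 1 + V_b² sin²(k₂w) / [4E(E − V_b)] = 1.050, hence T = 0.953.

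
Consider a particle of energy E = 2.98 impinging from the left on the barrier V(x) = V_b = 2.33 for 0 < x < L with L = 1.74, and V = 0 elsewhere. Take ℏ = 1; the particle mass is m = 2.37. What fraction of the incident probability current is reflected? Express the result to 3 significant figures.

R = 0.00531

Above the barrier the interior wavenumber is k₂ = √(2m(E − V_b))/ℏ = 1.755, giving phase k₂L = 3.054.
Matching at both interfaces gives T⁻¹ = 1 + V_b² sin²(k₂L) / [4E(E − V_b)] = 1.005, hence T = 0.995.
R = 1 − T = 0.00531.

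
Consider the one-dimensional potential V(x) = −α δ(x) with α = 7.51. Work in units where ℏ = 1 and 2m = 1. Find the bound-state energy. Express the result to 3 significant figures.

E = -14.1

For x ≠ 0 the bound state is ψ ∝ e^{−κ|x|}; integrating the TISE across the delta gives the cusp condition 2κ = 2mα/ℏ², so κ = 3.755.
Then E = −ℏ²κ²/(2m) = −mα²/(2ℏ²) = -14.10.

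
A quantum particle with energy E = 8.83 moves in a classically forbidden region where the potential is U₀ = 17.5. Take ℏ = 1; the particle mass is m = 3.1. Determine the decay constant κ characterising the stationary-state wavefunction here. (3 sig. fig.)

κ = 7.33

Since E < U₀ the TISE in this region is ψ'' = κ²ψ with κ = √(2m(U₀ − E))/ℏ.
κ = √(2 × 3.1 × 8.67) = 7.332.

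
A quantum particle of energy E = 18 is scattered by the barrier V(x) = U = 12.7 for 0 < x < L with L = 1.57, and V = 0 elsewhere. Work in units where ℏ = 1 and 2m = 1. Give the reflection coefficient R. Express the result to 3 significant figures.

R = 0.0806

Above the barrier the interior wavenumber is k₂ = √(2m(E − U))/ℏ = 2.302, giving phase k₂L = 3.614.
Matching at both interfaces gives T⁻¹ = 1 + U² sin²(k₂L) / [4E(E − U)] = 1.088, hence T = 0.919.
R = 1 − T = 0.0806.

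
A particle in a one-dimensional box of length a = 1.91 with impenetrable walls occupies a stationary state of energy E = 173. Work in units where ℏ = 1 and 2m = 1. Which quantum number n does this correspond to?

For an infinite well E_n = n²π²ℏ²/(2ma²), so n = (a/πℏ)√(2mE).
n = (1.91/π) × √(2 × 0.5 × 173) = 7.997 → n = 8.

n = 8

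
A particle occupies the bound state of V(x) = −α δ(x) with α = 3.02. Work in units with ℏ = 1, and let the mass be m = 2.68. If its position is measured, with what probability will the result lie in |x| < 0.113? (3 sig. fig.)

The normalised bound state is ψ = √κ e^{−κ|x|} with κ = mα/ℏ² = 8.094.
P(|x| < d) = ∫_{−d}^{d} κ e^{−2κ|x|} dx = 1 − e^{−2κd} = 1 − e^{−1.829} = 0.8395.

P = 0.839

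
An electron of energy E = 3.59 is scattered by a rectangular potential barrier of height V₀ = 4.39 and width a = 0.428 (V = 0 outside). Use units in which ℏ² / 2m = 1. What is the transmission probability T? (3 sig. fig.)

E < V₀: inside the barrier ψ ∝ e^{±κx} with κ = √(2m(V₀ − E))/ℏ = 0.8944.
κa = 0.3828, sinh(κa) = 0.3922.
Matching ψ, ψ′ at both faces gives T = [1 + V₀² sinh²(κa) / (4E(V₀ − E))]⁻¹ = 1/1.258 = 0.795.

T = 0.795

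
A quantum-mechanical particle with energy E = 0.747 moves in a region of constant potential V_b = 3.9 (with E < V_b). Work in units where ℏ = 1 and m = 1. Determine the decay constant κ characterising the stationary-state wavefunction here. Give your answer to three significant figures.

κ = 2.51

Since E < V_b the TISE in this region is ψ'' = κ²ψ with κ = √(2m(V_b − E))/ℏ.
κ = √(2 × 1 × 3.153) = 2.511.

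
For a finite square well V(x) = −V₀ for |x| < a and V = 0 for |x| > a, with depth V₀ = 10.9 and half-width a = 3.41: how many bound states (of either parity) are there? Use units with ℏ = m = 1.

N = 11

The dimensionless depth is z₀ = a√(2mV₀)/ℏ = 3.41 × √(21.80) = 15.92.
The even/odd transcendental equations gain one root per π/2 in z₀, giving N = 1 + ⌊2z₀/π⌋ = 1 + ⌊10.14⌋ = 11.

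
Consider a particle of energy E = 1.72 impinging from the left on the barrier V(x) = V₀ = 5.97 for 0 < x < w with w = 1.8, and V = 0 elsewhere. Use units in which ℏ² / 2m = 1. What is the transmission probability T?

T = 0.00196

Since E < V₀ the interior solution is evanescent with decay constant κ = √(2m(V₀ − E))/ℏ = 2.062.
κw = 3.711, sinh(κw) = 20.43.
The exact tunnelling result is T⁻¹ = 1 + V₀² sinh²(κw) / [4E(V₀ − E)] = 509.8, so T = 0.00196.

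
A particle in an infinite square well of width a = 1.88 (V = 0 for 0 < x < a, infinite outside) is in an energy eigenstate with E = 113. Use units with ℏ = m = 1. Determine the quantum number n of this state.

n = 9

From E_n = n²π²ℏ²/(2ma²) invert to n = √(2ma²E)/(πℏ).
n = (1.88/π) × √(2 × 1 × 113) = 8.996 → n = 9.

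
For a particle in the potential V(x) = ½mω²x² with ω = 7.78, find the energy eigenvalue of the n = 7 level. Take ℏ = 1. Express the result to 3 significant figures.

The oscillator eigenvalues are E_n = ℏω(n + ½), so E_7 = 7.78 × 7.5 = 58.35.

E = 58.4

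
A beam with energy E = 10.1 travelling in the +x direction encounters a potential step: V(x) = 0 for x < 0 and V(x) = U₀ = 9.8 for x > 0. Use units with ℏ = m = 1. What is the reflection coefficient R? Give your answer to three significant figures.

R = 0.498

The wavenumbers are k₁ = √(2mE)/ℏ = 4.494 on the left and k₂ = √(2m(E − U₀))/ℏ = 0.7746 on the right.
Continuity of ψ and ψ′ at the step yields the reflection amplitude r = (k₁ − k₂)/(k₁ + k₂) = 0.7060; thus R = |r|² = 0.4984, T = 0.5016.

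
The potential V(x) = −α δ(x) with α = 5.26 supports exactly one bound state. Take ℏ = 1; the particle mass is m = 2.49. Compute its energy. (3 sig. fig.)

E = -34.4

The bound state is ψ(x) = √κ e^{−κ|x|}. The derivative jump ψ'(0⁺) − ψ'(0⁻) = −(2mα/ℏ²)ψ(0) fixes κ = mα/ℏ² = 13.10.
Then E = −ℏ²κ²/(2m) = −mα²/(2ℏ²) = -34.45.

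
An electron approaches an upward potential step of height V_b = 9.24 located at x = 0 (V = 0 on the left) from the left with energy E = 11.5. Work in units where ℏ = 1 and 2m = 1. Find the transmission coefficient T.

On each side the TISE gives plane waves with k = √(2m(E − V))/ℏ: k₁ = √(2·½·11.5) = 3.391, k₂ = √(2·½·2.26) = 1.503.
Matching ψ and ψ′ at x = 0 gives r = (k₁ − k₂)/(k₁ + k₂), so R = r² = 0.1488 and T = 1 − R = 0.8512.

T = 0.851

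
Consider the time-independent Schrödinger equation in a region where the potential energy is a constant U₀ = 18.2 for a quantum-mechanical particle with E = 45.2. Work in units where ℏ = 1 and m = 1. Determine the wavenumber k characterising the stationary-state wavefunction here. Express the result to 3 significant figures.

With E > U₀ the solution is oscillatory, ψ ∝ e^{±ikx} with k = √(2m(E − U₀))/ℏ.
k = √(2 × 1 × 27) = 7.348.

k = 7.35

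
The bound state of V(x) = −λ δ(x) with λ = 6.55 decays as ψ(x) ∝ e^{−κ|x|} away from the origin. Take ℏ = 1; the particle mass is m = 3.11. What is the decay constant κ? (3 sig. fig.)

κ = 20.4

Integrate −(ℏ²/2m)ψ'' − λδ(x)ψ = Eψ from −ε to +ε: the ψ'' term gives ψ'(0⁺) − ψ'(0⁻) and the δ term gives −(2mλ/ℏ²)ψ(0).
With ψ ∝ e^{−κ|x|} this yields −2κ = −2mλ/ℏ², so κ = mλ/ℏ² = 20.37.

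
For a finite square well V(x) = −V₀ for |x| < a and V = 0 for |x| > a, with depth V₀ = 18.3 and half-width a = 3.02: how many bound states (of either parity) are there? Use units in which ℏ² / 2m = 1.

N = 9

The dimensionless depth is z₀ = a√(2mV₀)/ℏ = 3.02 × √(18.30) = 12.92.
The even/odd transcendental equations gain one root per π/2 in z₀, giving N = 1 + ⌊2z₀/π⌋ = 1 + ⌊8.225⌋ = 9.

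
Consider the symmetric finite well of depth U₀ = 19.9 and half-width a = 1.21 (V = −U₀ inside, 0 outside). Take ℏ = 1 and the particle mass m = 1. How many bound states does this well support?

Define the well-strength parameter z₀ = (a/ℏ)√(2mU₀) = 1.21 × √(2·1·19.9) = 7.634.
A new bound state (alternating even/odd) appears each time z₀ passes a multiple of π/2, so N = ⌊2z₀/π⌋ + 1 = ⌊4.860⌋ + 1 = 5.

N = 5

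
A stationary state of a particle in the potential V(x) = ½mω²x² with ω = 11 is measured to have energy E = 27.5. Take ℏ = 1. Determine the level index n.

n = 2

Invert E_n = (n + ½)ℏω: n = E/ℏω − ½ = 2.000, so n = 2.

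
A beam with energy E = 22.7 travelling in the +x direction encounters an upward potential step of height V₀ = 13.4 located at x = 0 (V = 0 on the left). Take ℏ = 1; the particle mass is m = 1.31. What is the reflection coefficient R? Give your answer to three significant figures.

The wavenumbers are k₁ = √(2mE)/ℏ = 7.712 on the left and k₂ = √(2m(E − V₀))/ℏ = 4.936 on the right.
Matching ψ and ψ′ at x = 0 gives r = (k₁ − k₂)/(k₁ + k₂), so R = r² = 0.04816 and T = 1 − R = 0.9518.

R = 0.0482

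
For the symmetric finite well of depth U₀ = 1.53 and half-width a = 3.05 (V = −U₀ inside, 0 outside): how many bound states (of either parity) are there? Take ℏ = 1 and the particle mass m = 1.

Define the well-strength parameter z₀ = (a/ℏ)√(2mU₀) = 3.05 × √(2·1·1.53) = 5.335.
A new bound state (alternating even/odd) appears each time z₀ passes a multiple of π/2, so N = ⌊2z₀/π⌋ + 1 = ⌊3.397⌋ + 1 = 4.

N = 4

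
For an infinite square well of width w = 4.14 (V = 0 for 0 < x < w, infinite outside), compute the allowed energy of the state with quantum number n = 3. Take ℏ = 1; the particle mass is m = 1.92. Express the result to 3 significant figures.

The infinite-well eigenfunctions ψ_n = √(2/w) sin(nπx/w) vanish at both walls, giving E_n = n²π²ℏ²/(2mw²).
E_3 = 3² × π² / (2 × 1.92 × 4.14²) = 1.350.

E = 1.35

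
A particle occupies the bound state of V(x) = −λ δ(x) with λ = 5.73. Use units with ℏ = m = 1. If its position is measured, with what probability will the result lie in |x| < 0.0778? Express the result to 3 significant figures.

P = 0.590

The normalised bound state is ψ = √κ e^{−κ|x|} with κ = mλ/ℏ² = 5.730.
P(|x| < d) = ∫_{−d}^{d} κ e^{−2κ|x|} dx = 1 − e^{−2κd} = 1 − e^{−0.8916} = 0.5900.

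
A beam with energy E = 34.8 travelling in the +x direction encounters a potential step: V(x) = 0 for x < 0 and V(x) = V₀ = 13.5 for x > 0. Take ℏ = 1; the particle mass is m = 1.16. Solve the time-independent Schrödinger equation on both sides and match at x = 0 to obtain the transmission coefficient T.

On each side the TISE gives plane waves with k = √(2m(E − V))/ℏ: k₁ = √(2·1.16·34.8) = 8.985, k₂ = √(2·1.16·21.3) = 7.030.
Continuity of ψ and ψ′ at the step yields the reflection amplitude r = (k₁ − k₂)/(k₁ + k₂) = 0.1221; thus R = |r|² = 0.01491, T = 0.9851.

T = 0.985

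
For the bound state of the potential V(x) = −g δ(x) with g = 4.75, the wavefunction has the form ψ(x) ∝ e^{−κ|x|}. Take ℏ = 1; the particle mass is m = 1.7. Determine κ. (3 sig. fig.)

Integrating the TISE across x = 0 gives the cusp condition ψ'(0⁺) − ψ'(0⁻) = −(2mg/ℏ²)ψ(0).
With ψ ∝ e^{−κ|x|} this yields −2κ = −2mg/ℏ², so κ = mg/ℏ² = 8.075.

κ = 8.08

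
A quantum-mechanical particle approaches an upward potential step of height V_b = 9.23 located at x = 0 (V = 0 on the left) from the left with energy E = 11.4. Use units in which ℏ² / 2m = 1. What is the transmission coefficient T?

The wavenumbers are k₁ = √(2mE)/ℏ = 3.376 on the left and k₂ = √(2m(E − V_b))/ℏ = 1.473 on the right.
Continuity of ψ and ψ′ at the step yields the reflection amplitude r = (k₁ − k₂)/(k₁ + k₂) = 0.3925; thus R = |r|² = 0.1540, T = 0.8460.

T = 0.846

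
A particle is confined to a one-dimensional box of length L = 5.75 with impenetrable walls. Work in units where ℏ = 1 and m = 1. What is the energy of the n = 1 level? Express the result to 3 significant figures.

The infinite-well eigenfunctions ψ_n = √(2/L) sin(nπx/L) vanish at both walls, giving E_n = n²π²ℏ²/(2mL²).
E_1 = 1² × π² / (2 × 1 × 5.75²) = 0.1493.

E = 0.149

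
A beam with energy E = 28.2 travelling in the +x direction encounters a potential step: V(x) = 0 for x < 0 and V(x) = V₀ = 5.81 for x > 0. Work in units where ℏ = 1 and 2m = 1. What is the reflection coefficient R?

R = 0.00332

On each side the TISE gives plane waves with k = √(2m(E − V))/ℏ: k₁ = √(2·½·28.2) = 5.310, k₂ = √(2·½·22.39) = 4.732.
Matching ψ and ψ′ at x = 0 gives r = (k₁ − k₂)/(k₁ + k₂), so R = r² = 0.003319 and T = 1 − R = 0.9967.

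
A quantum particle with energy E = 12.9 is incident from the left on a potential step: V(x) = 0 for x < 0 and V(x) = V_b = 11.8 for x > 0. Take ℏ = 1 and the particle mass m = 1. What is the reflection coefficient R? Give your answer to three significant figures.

On each side the TISE gives plane waves with k = √(2m(E − V))/ℏ: k₁ = √(2·1·12.9) = 5.079, k₂ = √(2·1·1.1) = 1.483.
Matching ψ and ψ′ at x = 0 gives r = (k₁ − k₂)/(k₁ + k₂), so R = r² = 0.3003 and T = 1 − R = 0.6997.

R = 0.300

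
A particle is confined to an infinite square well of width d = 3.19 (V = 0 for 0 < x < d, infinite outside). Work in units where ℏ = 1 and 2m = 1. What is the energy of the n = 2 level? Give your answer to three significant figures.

E = 3.88

The infinite-well eigenfunctions ψ_n = √(2/d) sin(nπx/d) vanish at both walls, giving E_n = n²π²ℏ²/(2md²).
E_2 = 2² × π² / (2 × 0.5 × 3.19²) = 3.880.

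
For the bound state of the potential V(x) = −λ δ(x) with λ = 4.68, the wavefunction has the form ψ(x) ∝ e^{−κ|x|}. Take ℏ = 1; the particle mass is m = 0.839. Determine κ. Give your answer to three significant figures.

Integrate −(ℏ²/2m)ψ'' − λδ(x)ψ = Eψ from −ε to +ε: the ψ'' term gives ψ'(0⁺) − ψ'(0⁻) and the δ term gives −(2mλ/ℏ²)ψ(0).
With ψ ∝ e^{−κ|x|} this yields −2κ = −2mλ/ℏ², so κ = mλ/ℏ² = 3.927.

κ = 3.93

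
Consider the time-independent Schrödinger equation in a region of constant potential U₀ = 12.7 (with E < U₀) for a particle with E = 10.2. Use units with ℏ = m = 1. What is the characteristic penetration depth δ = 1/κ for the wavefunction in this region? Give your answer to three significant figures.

Since E < U₀ the TISE in this region is ψ'' = κ²ψ with κ = √(2m(U₀ − E))/ℏ.
κ = √(2 × 1 × 2.5) = 2.236. The penetration depth is δ = 1/κ = 0.447.

δ = 0.447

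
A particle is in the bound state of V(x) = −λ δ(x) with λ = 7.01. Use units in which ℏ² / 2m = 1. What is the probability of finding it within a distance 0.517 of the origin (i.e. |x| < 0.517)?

The normalised bound state is ψ = √κ e^{−κ|x|} with κ = mλ/ℏ² = 3.505.
P(|x| < d) = ∫_{−d}^{d} κ e^{−2κ|x|} dx = 1 − e^{−2κd} = 1 − e^{−3.624} = 0.9733.

P = 0.973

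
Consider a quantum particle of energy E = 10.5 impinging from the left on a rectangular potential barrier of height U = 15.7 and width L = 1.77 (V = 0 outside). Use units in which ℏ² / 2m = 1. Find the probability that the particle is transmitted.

T = 0.00111

E < U: inside the barrier ψ ∝ e^{±κx} with κ = √(2m(U − E))/ℏ = 2.280.
κL = 4.036, sinh(κL) = 28.30.
Matching ψ, ψ′ at both faces gives T = [1 + U² sinh²(κL) / (4E(U − E))]⁻¹ = 1/904.7 = 0.00111.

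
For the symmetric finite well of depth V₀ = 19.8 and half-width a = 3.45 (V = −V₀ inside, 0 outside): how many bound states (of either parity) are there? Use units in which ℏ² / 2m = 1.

N = 10

The dimensionless depth is z₀ = a√(2mV₀)/ℏ = 3.45 × √(19.80) = 15.35.
The even/odd transcendental equations gain one root per π/2 in z₀, giving N = 1 + ⌊2z₀/π⌋ = 1 + ⌊9.773⌋ = 10.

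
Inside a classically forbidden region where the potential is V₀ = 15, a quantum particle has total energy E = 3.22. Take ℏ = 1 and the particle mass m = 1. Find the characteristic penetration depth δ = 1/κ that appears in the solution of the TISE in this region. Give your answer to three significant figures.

Since E < V₀ the TISE in this region is ψ'' = κ²ψ with κ = √(2m(V₀ − E))/ℏ.
κ = √(2 × 1 × 11.78) = 4.854. The penetration depth is δ = 1/κ = 0.206.

δ = 0.206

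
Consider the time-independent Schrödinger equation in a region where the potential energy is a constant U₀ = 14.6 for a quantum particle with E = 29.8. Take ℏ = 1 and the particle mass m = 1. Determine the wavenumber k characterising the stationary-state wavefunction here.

With E > U₀ the solution is oscillatory, ψ ∝ e^{±ikx} with k = √(2m(E − U₀))/ℏ.
k = √(2 × 1 × 15.2) = 5.514.

k = 5.51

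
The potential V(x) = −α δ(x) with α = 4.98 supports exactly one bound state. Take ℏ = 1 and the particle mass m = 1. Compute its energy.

For x ≠ 0 the bound state is ψ ∝ e^{−κ|x|}; integrating the TISE across the delta gives the cusp condition 2κ = 2mα/ℏ², so κ = 4.980.
Then E = −ℏ²κ²/(2m) = −mα²/(2ℏ²) = -12.40.

E = -12.4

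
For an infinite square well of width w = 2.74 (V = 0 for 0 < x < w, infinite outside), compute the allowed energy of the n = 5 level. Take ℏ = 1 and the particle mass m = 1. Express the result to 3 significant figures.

E = 16.4

The infinite-well eigenfunctions ψ_n = √(2/w) sin(nπx/w) vanish at both walls, giving E_n = n²π²ℏ²/(2mw²).
E_5 = 5² × π² / (2 × 1 × 2.74²) = 16.43.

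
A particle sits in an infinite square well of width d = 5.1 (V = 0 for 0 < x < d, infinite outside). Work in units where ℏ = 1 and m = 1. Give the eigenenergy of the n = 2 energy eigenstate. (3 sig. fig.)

Requiring ψ(0) = ψ(d) = 0 quantises k = nπ/d, hence E_n = ℏ²k²/2m = n²π²ℏ²/(2md²).
E_2 = 2² × π² / (2 × 1 × 5.1²) = 0.7589.

E = 0.759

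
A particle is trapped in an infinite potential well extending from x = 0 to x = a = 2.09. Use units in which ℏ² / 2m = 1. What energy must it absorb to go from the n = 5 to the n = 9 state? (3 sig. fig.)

ΔE = 127

E_n = n²π²ℏ²/(2ma²), so ΔE = (9² − 5²) π²ℏ²/(2ma²).
ΔE = 56 × π² / (2 × 0.5 × 2.09²) = 126.5.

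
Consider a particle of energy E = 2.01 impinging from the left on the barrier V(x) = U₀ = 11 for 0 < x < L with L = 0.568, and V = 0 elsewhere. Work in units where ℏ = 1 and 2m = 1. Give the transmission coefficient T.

Since E < U₀ the interior solution is evanescent with decay constant κ = √(2m(U₀ − E))/ℏ = 2.998.
κL = 1.703, sinh(κL) = 2.654.
The exact tunnelling result is T⁻¹ = 1 + U₀² sinh²(κL) / [4E(U₀ − E)] = 12.79, so T = 0.0782.

T = 0.0782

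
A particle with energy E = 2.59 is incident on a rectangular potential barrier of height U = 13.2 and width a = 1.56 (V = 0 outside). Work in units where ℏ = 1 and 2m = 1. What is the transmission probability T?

Since E < U the interior solution is evanescent with decay constant κ = √(2m(U − E))/ℏ = 3.257.
κa = 5.081, sinh(κa) = 80.50.
The exact tunnelling result is T⁻¹ = 1 + U² sinh²(κa) / [4E(U − E)] = 10270, so T = 0.0000974.

T = 0.0000974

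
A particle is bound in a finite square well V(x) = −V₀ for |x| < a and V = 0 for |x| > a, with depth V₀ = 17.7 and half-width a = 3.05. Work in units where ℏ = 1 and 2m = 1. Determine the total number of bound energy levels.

Define the well-strength parameter z₀ = (a/ℏ)√(2mV₀) = 3.05 × √(2·0.5·17.7) = 12.83.
The even/odd transcendental equations gain one root per π/2 in z₀, giving N = 1 + ⌊2z₀/π⌋ = 1 + ⌊8.169⌋ = 9.

N = 9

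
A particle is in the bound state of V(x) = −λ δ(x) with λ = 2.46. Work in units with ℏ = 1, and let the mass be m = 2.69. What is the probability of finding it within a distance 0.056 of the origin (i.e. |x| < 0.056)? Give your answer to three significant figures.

P = 0.523

The normalised bound state is ψ = √κ e^{−κ|x|} with κ = mλ/ℏ² = 6.617.
P(|x| < d) = ∫_{−d}^{d} κ e^{−2κ|x|} dx = 1 − e^{−2κd} = 1 − e^{−0.7411} = 0.5234.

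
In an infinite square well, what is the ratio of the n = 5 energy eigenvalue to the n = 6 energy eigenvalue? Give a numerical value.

E_n = n²π²ℏ²/(2mL²) so the ratio is n₂²/n₁² = 25/36 = 0.694444.

0.694444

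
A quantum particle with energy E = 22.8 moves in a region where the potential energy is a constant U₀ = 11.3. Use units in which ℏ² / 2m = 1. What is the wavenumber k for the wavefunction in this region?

With E > U₀ the solution is oscillatory, ψ ∝ e^{±ikx} with k = √(2m(E − U₀))/ℏ.
k = √(2 × 0.5 × 11.5) = 3.391.

k = 3.39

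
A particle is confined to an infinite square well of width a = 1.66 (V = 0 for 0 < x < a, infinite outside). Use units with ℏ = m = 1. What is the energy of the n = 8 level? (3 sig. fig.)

E = 115

Requiring ψ(0) = ψ(a) = 0 quantises k = nπ/a, hence E_n = ℏ²k²/2m = n²π²ℏ²/(2ma²).
E_8 = 8² × π² / (2 × 1 × 1.66²) = 114.6.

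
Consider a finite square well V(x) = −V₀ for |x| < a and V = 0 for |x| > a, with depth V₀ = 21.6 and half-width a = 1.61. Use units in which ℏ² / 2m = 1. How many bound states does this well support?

N = 5

The dimensionless depth is z₀ = a√(2mV₀)/ℏ = 1.61 × √(21.60) = 7.483.
The even/odd transcendental equations gain one root per π/2 in z₀, giving N = 1 + ⌊2z₀/π⌋ = 1 + ⌊4.764⌋ = 5.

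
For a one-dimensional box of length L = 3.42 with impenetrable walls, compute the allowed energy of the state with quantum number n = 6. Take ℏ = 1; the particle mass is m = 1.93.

E = 7.87

The infinite-well eigenfunctions ψ_n = √(2/L) sin(nπx/L) vanish at both walls, giving E_n = n²π²ℏ²/(2mL²).
E_6 = 6² × π² / (2 × 1.93 × 3.42²) = 7.870.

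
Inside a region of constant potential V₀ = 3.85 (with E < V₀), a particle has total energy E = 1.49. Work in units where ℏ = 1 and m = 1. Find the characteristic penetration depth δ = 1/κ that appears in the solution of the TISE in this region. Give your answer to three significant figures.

Since E < V₀ the TISE in this region is ψ'' = κ²ψ with κ = √(2m(V₀ − E))/ℏ.
κ = √(2 × 1 × 2.36) = 2.173. The penetration depth is δ = 1/κ = 0.460.

δ = 0.460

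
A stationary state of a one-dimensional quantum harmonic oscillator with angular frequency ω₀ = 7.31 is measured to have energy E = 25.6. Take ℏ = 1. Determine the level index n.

n = 3

E_n = ℏω₀(n + ½) ⇒ n = E/(ℏω₀) − ½ = 25.6/7.31 − 0.5 = 3.002 → n = 3.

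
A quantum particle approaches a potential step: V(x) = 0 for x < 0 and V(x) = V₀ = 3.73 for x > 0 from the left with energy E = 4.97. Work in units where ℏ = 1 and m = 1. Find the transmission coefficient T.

T = 0.889

The wavenumbers are k₁ = √(2mE)/ℏ = 3.153 on the left and k₂ = √(2m(E − V₀))/ℏ = 1.575 on the right.
Continuity of ψ and ψ′ at the step yields the reflection amplitude r = (k₁ − k₂)/(k₁ + k₂) = 0.3338; thus R = |r|² = 0.1114, T = 0.8886.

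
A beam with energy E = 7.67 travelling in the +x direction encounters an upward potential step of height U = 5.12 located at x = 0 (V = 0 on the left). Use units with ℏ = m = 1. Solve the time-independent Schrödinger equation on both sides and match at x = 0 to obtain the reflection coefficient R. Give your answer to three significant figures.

R = 0.0721

On each side the TISE gives plane waves with k = √(2m(E − V))/ℏ: k₁ = √(2·1·7.67) = 3.917, k₂ = √(2·1·2.55) = 2.258.
Continuity of ψ and ψ′ at the step yields the reflection amplitude r = (k₁ − k₂)/(k₁ + k₂) = 0.2686; thus R = |r|² = 0.07212, T = 0.9279.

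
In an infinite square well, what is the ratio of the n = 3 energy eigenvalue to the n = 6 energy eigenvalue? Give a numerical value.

0.25

E_n = n²π²ℏ²/(2mL²) so the ratio is n₂²/n₁² = 9/36 = 0.25.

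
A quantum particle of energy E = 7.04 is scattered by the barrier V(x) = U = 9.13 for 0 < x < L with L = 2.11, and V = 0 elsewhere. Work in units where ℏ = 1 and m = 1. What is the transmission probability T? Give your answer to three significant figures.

Since E < U the interior solution is evanescent with decay constant κ = √(2m(U − E))/ℏ = 2.045.
κL = 4.314, sinh(κL) = 37.36.
Matching ψ, ψ′ at both faces gives T = [1 + U² sinh²(κL) / (4E(U − E))]⁻¹ = 1/1978 = 0.000506.

T = 0.000506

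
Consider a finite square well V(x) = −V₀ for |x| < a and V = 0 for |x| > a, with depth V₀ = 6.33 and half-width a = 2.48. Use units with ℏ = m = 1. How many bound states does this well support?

The dimensionless depth is z₀ = a√(2mV₀)/ℏ = 2.48 × √(12.66) = 8.824.
A new bound state (alternating even/odd) appears each time z₀ passes a multiple of π/2, so N = ⌊2z₀/π⌋ + 1 = ⌊5.618⌋ + 1 = 6.

N = 6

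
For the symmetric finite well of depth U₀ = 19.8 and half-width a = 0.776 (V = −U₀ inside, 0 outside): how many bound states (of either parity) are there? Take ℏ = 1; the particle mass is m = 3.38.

The dimensionless depth is z₀ = a√(2mU₀)/ℏ = 0.776 × √(133.8) = 8.978.
A new bound state (alternating even/odd) appears each time z₀ passes a multiple of π/2, so N = ⌊2z₀/π⌋ + 1 = ⌊5.715⌋ + 1 = 6.

N = 6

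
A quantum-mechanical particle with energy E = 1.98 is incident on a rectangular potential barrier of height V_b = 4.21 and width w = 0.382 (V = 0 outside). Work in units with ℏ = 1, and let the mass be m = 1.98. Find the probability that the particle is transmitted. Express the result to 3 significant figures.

T = 0.339

E < V_b: inside the barrier ψ ∝ e^{±κx} with κ = √(2m(V_b − E))/ℏ = 2.972.
κw = 1.135, sinh(κw) = 1.395.
The exact tunnelling result is T⁻¹ = 1 + V_b² sinh²(κw) / [4E(V_b − E)] = 2.953, so T = 0.339.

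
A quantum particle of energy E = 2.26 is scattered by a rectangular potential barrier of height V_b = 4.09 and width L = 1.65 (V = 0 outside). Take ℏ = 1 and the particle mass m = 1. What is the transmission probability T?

Since E < V_b the interior solution is evanescent with decay constant κ = √(2m(V_b − E))/ℏ = 1.913.
κL = 3.157, sinh(κL) = 11.72.
The exact tunnelling result is T⁻¹ = 1 + V_b² sinh²(κL) / [4E(V_b − E)] = 140.0, so T = 0.00714.

T = 0.00714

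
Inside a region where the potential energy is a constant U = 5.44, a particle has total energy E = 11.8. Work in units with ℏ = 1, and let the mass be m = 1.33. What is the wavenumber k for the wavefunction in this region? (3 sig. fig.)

k = 4.11

With E > U the solution is oscillatory, ψ ∝ e^{±ikx} with k = √(2m(E − U))/ℏ.
k = √(2 × 1.33 × 6.36) = 4.113.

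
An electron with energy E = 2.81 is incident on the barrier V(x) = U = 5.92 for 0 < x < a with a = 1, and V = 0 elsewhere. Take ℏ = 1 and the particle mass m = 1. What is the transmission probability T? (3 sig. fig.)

T = 0.0268

Since E < U the interior solution is evanescent with decay constant κ = √(2m(U − E))/ℏ = 2.494.
κa = 2.494, sinh(κa) = 6.013.
The exact tunnelling result is T⁻¹ = 1 + U² sinh²(κa) / [4E(U − E)] = 37.25, so T = 0.0268.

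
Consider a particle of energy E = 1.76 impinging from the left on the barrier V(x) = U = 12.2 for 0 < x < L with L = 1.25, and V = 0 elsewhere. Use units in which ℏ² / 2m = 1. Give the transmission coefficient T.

T = 0.000613

Since E < U the interior solution is evanescent with decay constant κ = √(2m(U − E))/ℏ = 3.231.
κL = 4.039, sinh(κL) = 28.37.
The exact tunnelling result is T⁻¹ = 1 + U² sinh²(κL) / [4E(U − E)] = 1631, so T = 0.000613.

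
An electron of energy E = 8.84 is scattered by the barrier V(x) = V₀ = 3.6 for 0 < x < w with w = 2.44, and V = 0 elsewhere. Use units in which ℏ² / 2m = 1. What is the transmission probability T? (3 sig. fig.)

T = 0.972

Above the barrier the interior wavenumber is k₂ = √(2m(E − V₀))/ℏ = 2.289, giving phase k₂w = 5.585.
T = [1 + V₀² sin²(k₂w) / (4E(E − V₀))]⁻¹ = 1/1.029 = 0.972.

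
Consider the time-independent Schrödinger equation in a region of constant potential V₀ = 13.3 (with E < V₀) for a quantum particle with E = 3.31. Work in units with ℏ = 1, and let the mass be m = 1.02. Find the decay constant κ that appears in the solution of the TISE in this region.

κ = 4.51

Since E < V₀ the TISE in this region is ψ'' = κ²ψ with κ = √(2m(V₀ − E))/ℏ.
κ = √(2 × 1.02 × 9.99) = 4.514.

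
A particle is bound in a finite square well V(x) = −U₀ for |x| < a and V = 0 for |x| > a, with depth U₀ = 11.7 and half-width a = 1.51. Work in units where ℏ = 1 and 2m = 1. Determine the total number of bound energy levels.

N = 4

The dimensionless depth is z₀ = a√(2mU₀)/ℏ = 1.51 × √(11.70) = 5.165.
The even/odd transcendental equations gain one root per π/2 in z₀, giving N = 1 + ⌊2z₀/π⌋ = 1 + ⌊3.288⌋ = 4.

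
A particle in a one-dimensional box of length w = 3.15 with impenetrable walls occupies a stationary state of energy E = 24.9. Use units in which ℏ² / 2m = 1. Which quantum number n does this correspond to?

n = 5

For an infinite well E_n = n²π²ℏ²/(2mw²), so n = (w/πℏ)√(2mE).
n = (3.15/π) × √(2 × 0.5 × 24.9) = 5.003 → n = 5.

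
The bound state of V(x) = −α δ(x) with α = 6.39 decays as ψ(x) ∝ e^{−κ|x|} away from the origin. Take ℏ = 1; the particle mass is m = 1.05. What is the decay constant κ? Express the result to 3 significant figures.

κ = 6.71

Integrate −(ℏ²/2m)ψ'' − αδ(x)ψ = Eψ from −ε to +ε: the ψ'' term gives ψ'(0⁺) − ψ'(0⁻) and the δ term gives −(2mα/ℏ²)ψ(0).
With ψ ∝ e^{−κ|x|} this yields −2κ = −2mα/ℏ², so κ = mα/ℏ² = 6.710.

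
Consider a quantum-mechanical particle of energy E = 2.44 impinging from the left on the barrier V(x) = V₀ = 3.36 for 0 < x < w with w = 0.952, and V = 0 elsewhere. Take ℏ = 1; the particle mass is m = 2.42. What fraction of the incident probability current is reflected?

R = 0.944

Since E < V₀ the interior solution is evanescent with decay constant κ = √(2m(V₀ − E))/ℏ = 2.110.
κw = 2.009, sinh(κw) = 3.660.
The exact tunnelling result is T⁻¹ = 1 + V₀² sinh²(κw) / [4E(V₀ − E)] = 17.85, so T = 0.0560.
R = 1 − T = 0.944.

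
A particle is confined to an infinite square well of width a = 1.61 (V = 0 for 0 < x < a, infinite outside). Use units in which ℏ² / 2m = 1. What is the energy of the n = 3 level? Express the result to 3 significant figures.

E = 34.3

The infinite-well eigenfunctions ψ_n = √(2/a) sin(nπx/a) vanish at both walls, giving E_n = n²π²ℏ²/(2ma²).
E_3 = 3² × π² / (2 × 0.5 × 1.61²) = 34.27.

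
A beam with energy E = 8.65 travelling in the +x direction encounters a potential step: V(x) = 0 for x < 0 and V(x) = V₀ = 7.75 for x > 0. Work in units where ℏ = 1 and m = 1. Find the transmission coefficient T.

T = 0.738

On each side the TISE gives plane waves with k = √(2m(E − V))/ℏ: k₁ = √(2·1·8.65) = 4.159, k₂ = √(2·1·0.9) = 1.342.
Continuity of ψ and ψ′ at the step yields the reflection amplitude r = (k₁ − k₂)/(k₁ + k₂) = 0.5122; thus R = |r|² = 0.2624, T = 0.7376.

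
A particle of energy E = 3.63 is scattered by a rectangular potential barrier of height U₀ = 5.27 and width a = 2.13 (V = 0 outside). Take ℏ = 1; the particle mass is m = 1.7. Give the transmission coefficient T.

Since E < U₀ the interior solution is evanescent with decay constant κ = √(2m(U₀ − E))/ℏ = 2.361.
κa = 5.030, sinh(κa) = 76.44.
The exact tunnelling result is T⁻¹ = 1 + U₀² sinh²(κa) / [4E(U₀ − E)] = 6816, so T = 0.000147.

T = 0.000147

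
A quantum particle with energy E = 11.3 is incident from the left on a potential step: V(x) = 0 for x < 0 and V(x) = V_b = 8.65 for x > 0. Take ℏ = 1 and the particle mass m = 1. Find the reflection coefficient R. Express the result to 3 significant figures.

On each side the TISE gives plane waves with k = √(2m(E − V))/ℏ: k₁ = √(2·1·11.3) = 4.754, k₂ = √(2·1·2.65) = 2.302.
Continuity of ψ and ψ′ at the step yields the reflection amplitude r = (k₁ − k₂)/(k₁ + k₂) = 0.3475; thus R = |r|² = 0.1207, T = 0.8793.

R = 0.121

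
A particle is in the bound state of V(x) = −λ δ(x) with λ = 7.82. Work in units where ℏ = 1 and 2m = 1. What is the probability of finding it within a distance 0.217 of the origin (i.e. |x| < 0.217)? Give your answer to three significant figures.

The normalised bound state is ψ = √κ e^{−κ|x|} with κ = mλ/ℏ² = 3.910.
P(|x| < d) = ∫_{−d}^{d} κ e^{−2κ|x|} dx = 1 − e^{−2κd} = 1 − e^{−1.697} = 0.8168.

P = 0.817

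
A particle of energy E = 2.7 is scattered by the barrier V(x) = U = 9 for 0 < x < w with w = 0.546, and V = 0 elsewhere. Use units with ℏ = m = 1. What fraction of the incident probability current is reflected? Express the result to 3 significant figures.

R = 0.932

E < U: inside the barrier ψ ∝ e^{±κx} with κ = √(2m(U − E))/ℏ = 3.550.
κw = 1.938, sinh(κw) = 3.401.
Matching ψ, ψ′ at both faces gives T = [1 + U² sinh²(κw) / (4E(U − E))]⁻¹ = 1/14.77 = 0.0677.
R = 1 − T = 0.932.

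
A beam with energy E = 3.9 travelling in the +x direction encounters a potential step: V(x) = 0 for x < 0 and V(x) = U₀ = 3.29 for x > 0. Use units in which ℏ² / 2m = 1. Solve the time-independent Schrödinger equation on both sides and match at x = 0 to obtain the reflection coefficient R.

R = 0.188

The wavenumbers are k₁ = √(2mE)/ℏ = 1.975 on the left and k₂ = √(2m(E − U₀))/ℏ = 0.7810 on the right.
Matching ψ and ψ′ at x = 0 gives r = (k₁ − k₂)/(k₁ + k₂), so R = r² = 0.1877 and T = 1 − R = 0.8123.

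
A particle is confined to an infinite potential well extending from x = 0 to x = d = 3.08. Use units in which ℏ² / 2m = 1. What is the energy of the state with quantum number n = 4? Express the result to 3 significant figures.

The infinite-well eigenfunctions ψ_n = √(2/d) sin(nπx/d) vanish at both walls, giving E_n = n²π²ℏ²/(2md²).
E_4 = 4² × π² / (2 × 0.5 × 3.08²) = 16.65.

E = 16.6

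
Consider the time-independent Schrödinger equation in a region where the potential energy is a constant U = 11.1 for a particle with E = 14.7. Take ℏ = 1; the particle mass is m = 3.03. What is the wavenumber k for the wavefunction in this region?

With E > U the solution is oscillatory, ψ ∝ e^{±ikx} with k = √(2m(E − U))/ℏ.
k = √(2 × 3.03 × 3.6) = 4.671.

k = 4.67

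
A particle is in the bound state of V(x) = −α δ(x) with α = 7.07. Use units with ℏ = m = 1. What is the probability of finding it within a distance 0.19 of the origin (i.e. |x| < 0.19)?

The normalised bound state is ψ = √κ e^{−κ|x|} with κ = mα/ℏ² = 7.070.
P(|x| < d) = ∫_{−d}^{d} κ e^{−2κ|x|} dx = 1 − e^{−2κd} = 1 − e^{−2.687} = 0.9319.

P = 0.932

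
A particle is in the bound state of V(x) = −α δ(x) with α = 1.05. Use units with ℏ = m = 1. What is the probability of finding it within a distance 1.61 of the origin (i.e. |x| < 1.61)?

The normalised bound state is ψ = √κ e^{−κ|x|} with κ = mα/ℏ² = 1.050.
P(|x| < d) = ∫_{−d}^{d} κ e^{−2κ|x|} dx = 1 − e^{−2κd} = 1 − e^{−3.381} = 0.9660.

P = 0.966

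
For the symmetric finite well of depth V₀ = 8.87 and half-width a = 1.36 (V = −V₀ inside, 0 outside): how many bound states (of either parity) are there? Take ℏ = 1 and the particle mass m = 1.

The dimensionless depth is z₀ = a√(2mV₀)/ℏ = 1.36 × √(17.74) = 5.728.
A new bound state (alternating even/odd) appears each time z₀ passes a multiple of π/2, so N = ⌊2z₀/π⌋ + 1 = ⌊3.647⌋ + 1 = 4.

N = 4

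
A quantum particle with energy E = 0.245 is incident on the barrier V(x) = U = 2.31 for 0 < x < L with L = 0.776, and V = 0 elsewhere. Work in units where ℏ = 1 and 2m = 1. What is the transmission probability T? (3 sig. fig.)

E < U: inside the barrier ψ ∝ e^{±κx} with κ = √(2m(U − E))/ℏ = 1.437.
κL = 1.115, sinh(κL) = 1.361.
The exact tunnelling result is T⁻¹ = 1 + U² sinh²(κL) / [4E(U − E)] = 5.884, so T = 0.170.

T = 0.170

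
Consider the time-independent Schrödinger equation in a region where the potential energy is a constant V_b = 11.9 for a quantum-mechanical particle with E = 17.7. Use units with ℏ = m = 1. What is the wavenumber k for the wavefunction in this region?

k = 3.41

With E > V_b the solution is oscillatory, ψ ∝ e^{±ikx} with k = √(2m(E − V_b))/ℏ.
k = √(2 × 1 × 5.8) = 3.406.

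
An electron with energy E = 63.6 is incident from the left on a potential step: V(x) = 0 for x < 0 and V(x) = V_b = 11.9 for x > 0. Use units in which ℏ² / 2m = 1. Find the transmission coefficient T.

T = 0.997

On each side the TISE gives plane waves with k = √(2m(E − V))/ℏ: k₁ = √(2·½·63.6) = 7.975, k₂ = √(2·½·51.7) = 7.190.
Continuity of ψ and ψ′ at the step yields the reflection amplitude r = (k₁ − k₂)/(k₁ + k₂) = 0.05174; thus R = |r|² = 0.002677, T = 0.9973.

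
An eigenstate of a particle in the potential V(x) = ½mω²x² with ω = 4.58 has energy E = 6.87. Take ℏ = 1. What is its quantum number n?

Invert E_n = (n + ½)ℏω: n = E/ℏω − ½ = 1.000, so n = 1.

n = 1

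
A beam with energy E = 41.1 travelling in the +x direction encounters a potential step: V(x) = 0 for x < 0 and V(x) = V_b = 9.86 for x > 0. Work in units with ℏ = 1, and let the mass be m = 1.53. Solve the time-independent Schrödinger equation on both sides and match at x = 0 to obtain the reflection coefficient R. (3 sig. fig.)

On each side the TISE gives plane waves with k = √(2m(E − V))/ℏ: k₁ = √(2·1.53·41.1) = 11.21, k₂ = √(2·1.53·31.24) = 9.777.
Continuity of ψ and ψ′ at the step yields the reflection amplitude r = (k₁ − k₂)/(k₁ + k₂) = 0.06847; thus R = |r|² = 0.004688, T = 0.9953.

R = 0.00469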